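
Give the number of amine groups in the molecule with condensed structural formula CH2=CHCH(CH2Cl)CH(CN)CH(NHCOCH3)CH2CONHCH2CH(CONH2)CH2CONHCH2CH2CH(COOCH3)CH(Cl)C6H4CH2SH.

0

Working along the chain:
  CH2=CH: C=C double bond → alkene.
  CH(CH2Cl): pendant –CH2X: halogen on sp³ carbon → alkyl halide.
  CH(CN): pendant –C≡N: nitrile.
  CH(NHCOCH3): pendant –NHC(=O)CH3: N bonded to a carbonyl → amide (not amine).
  CH2CONHCH2: –C(=O)–N– linkage → amide (the N is not an amine).
  CH(CONH2): pendant –CONH2: carbonyl C bonded to C and N → amide.
  CH2CONHCH2: –C(=O)–N– linkage → amide (the N is not an amine).
  CH(COOCH3): pendant –COOCH3: carbonyl C bonded to C and –OCH3 → ester.
  CH(Cl): halogen on an sp³ carbon → alkyl halide.
  C6H4: para-disubstituted benzene ring → arene.
  CH2SH: –SH on an sp³ carbon → thiol.
No segment is a amine: CH(CN) is nitrile, not amine; CH(NHCOCH3) is amide, not amine; CH2CONHCH2 is amide, not amine. → 0.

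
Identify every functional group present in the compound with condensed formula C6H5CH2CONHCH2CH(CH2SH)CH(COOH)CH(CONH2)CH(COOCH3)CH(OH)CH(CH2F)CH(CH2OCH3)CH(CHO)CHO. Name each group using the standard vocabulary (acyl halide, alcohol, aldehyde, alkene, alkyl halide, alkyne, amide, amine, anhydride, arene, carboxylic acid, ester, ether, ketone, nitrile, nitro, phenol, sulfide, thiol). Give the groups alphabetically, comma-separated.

alcohol, aldehyde, alkyl halide, amide, arene, carboxylic acid, ester, ether, thiol

Reading the structure from left to right:
  C6H5: C6H5– phenyl ring → arene.
  CH2CONHCH2: –C(=O)–N– linkage → amide (the N is not an amine).
  CH(CH2SH): pendant –CH2SH → thiol.
  CH(COOH): pendant –COOH: carbonyl C bonded to C and –OH → carboxylic acid.
  CH(CONH2): pendant –CONH2: carbonyl C bonded to C and N → amide.
  CH(COOCH3): pendant –COOCH3: carbonyl C bonded to C and –OCH3 → ester.
  CH(OH): –OH on an sp³ carbon → alcohol (secondary).
  CH(CH2F): pendant –CH2X: halogen on sp³ carbon → alkyl halide.
  CH(CH2OCH3): pendant –CH2OCH3: C–O–C linkage → ether.
  CH(CHO): pendant –CHO: carbonyl C bonded to C and H → aldehyde.
  CHO: terminal –CHO: carbonyl C bonded to H and C → aldehyde.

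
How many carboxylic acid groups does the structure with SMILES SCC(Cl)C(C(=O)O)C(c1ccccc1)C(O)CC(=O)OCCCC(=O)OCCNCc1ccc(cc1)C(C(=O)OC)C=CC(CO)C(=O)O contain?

–SH on an sp³ carbon → thiol.
halogen on an sp³ carbon → alkyl halide.
pendant –COOH: carbonyl C bonded to C and –OH → carboxylic acid.
pendant –C6H5: benzene ring → arene.
–OH on an sp³ carbon → alcohol (secondary).
–C(=O)–O–C with C on the carbonyl side → ester.
–C(=O)–O–C with C on the carbonyl side → ester.
C–N–C with sp³ carbons and no adjacent C=O → amine (secondary).
para-disubstituted benzene ring → arene.
pendant –COOCH3: carbonyl C bonded to C and –OCH3 → ester.
C=C double bond → alkene.
pendant –CH2OH on an sp³ backbone C → alcohol.
–COOH: carbonyl C bonded to –OH and C → carboxylic acid (the –OH is not a separate alcohol).
Carboxylic acid appears at: CH(COOH), COOH → 2.

2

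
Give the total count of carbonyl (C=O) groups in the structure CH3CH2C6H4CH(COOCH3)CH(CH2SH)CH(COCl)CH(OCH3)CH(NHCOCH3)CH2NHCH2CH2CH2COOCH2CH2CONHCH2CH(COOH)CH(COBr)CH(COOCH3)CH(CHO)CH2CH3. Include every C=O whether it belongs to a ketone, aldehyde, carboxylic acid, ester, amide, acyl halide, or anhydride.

9

CH(COOCH3): ester, 1 C=O (running total 1).
CH(COCl): acyl halide, 1 C=O (running total 2).
CH(NHCOCH3): amide, 1 C=O (running total 3).
CH2COOCH2: ester, 1 C=O (running total 4).
CH2CONHCH2: amide, 1 C=O (running total 5).
CH(COOH): carboxylic acid, 1 C=O (running total 6).
CH(COBr): acyl halide, 1 C=O (running total 7).
CH(COOCH3): ester, 1 C=O (running total 8).
CH(CHO): aldehyde, 1 C=O (running total 9).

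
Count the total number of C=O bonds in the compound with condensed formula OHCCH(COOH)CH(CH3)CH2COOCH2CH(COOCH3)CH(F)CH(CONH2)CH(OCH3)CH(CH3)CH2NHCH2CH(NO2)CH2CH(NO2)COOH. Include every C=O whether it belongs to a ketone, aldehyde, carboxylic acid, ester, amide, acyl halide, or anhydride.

6

OHC: aldehyde, 1 C=O (running total 1).
CH(COOH): carboxylic acid, 1 C=O (running total 2).
CH2COOCH2: ester, 1 C=O (running total 3).
CH(COOCH3): ester, 1 C=O (running total 4).
CH(CONH2): amide, 1 C=O (running total 5).
COOH: carboxylic acid, 1 C=O (running total 6).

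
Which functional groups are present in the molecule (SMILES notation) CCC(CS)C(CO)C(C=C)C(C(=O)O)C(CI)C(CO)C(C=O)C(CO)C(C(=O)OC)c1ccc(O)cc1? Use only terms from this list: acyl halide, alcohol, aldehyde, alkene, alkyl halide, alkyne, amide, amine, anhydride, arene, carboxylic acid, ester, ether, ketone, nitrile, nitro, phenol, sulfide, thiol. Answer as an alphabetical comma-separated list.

pendant –CH2SH → thiol.
pendant –CH2OH on an sp³ backbone C → alcohol.
pendant –CH=CH2: C=C double bond → alkene.
pendant –COOH: carbonyl C bonded to C and –OH → carboxylic acid.
pendant –CH2X: halogen on sp³ carbon → alkyl halide.
pendant –CH2OH on an sp³ backbone C → alcohol.
pendant –CHO: carbonyl C bonded to C and H → aldehyde.
pendant –CH2OH on an sp³ backbone C → alcohol.
pendant –COOCH3: carbonyl C bonded to C and –OCH3 → ester.
–OH attached directly to an aromatic ring → phenol (not alcohol); the ring itself is an arene.

alcohol, aldehyde, alkene, alkyl halide, arene, carboxylic acid, ester, phenol, thiol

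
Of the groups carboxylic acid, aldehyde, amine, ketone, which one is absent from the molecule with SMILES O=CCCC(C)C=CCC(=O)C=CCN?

ketone: present (CO — –C(=O)– with carbon on both sides → ketone).
amine: present (CH2NH2 — –NH2 on an sp³ carbon with no adjacent C=O → amine).
aldehyde: present (OHC — terminal –CHO: carbonyl C bonded to H and C → aldehyde).
carboxylic acid: no segment matches this pattern.

carboxylic acid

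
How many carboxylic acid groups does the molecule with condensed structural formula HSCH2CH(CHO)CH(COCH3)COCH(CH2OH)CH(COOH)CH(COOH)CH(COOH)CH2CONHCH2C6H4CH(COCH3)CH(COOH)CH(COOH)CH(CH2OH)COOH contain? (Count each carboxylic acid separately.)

6

Reading the structure from left to right:
  HSCH2: –SH on an sp³ carbon → thiol.
  CH(CHO): pendant –CHO: carbonyl C bonded to C and H → aldehyde.
  CH(COCH3): pendant –COCH3: carbonyl C bonded to two carbons → ketone.
  CO: –C(=O)– with carbon on both sides → ketone.
  CH(CH2OH): pendant –CH2OH on an sp³ backbone C → alcohol.
  CH(COOH): pendant –COOH: carbonyl C bonded to C and –OH → carboxylic acid.
  CH(COOH): pendant –COOH: carbonyl C bonded to C and –OH → carboxylic acid.
  CH(COOH): pendant –COOH: carbonyl C bonded to C and –OH → carboxylic acid.
  CH2CONHCH2: –C(=O)–N– linkage → amide (the N is not an amine).
  C6H4: para-disubstituted benzene ring → arene.
  CH(COCH3): pendant –COCH3: carbonyl C bonded to two carbons → ketone.
  CH(COOH): pendant –COOH: carbonyl C bonded to C and –OH → carboxylic acid.
  CH(COOH): pendant –COOH: carbonyl C bonded to C and –OH → carboxylic acid.
  CH(CH2OH): pendant –CH2OH on an sp³ backbone C → alcohol.
  COOH: –COOH: carbonyl C bonded to –OH and C → carboxylic acid (the –OH is not a separate alcohol).
Carboxylic acid appears at: CH(COOH), CH(COOH), CH(COOH), CH(COOH), CH(COOH), COOH → 6.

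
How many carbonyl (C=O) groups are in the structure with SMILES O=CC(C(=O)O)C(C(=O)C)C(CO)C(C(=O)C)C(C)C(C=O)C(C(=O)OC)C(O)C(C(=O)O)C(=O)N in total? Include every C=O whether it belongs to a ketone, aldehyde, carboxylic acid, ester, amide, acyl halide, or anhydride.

8

OHC: aldehyde, 1 C=O (running total 1).
CH(COOH): carboxylic acid, 1 C=O (running total 2).
CH(COCH3): ketone, 1 C=O (running total 3).
CH(COCH3): ketone, 1 C=O (running total 4).
CH(CHO): aldehyde, 1 C=O (running total 5).
CH(COOCH3): ester, 1 C=O (running total 6).
CH(COOH): carboxylic acid, 1 C=O (running total 7).
CONH2: amide, 1 C=O (running total 8).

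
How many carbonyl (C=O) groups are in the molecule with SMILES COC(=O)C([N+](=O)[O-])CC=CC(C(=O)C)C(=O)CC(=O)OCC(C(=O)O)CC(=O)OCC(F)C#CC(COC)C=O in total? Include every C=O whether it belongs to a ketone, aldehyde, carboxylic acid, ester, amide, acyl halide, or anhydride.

CH3OOC: ester, 1 C=O (running total 1).
CH(COCH3): ketone, 1 C=O (running total 2).
CO: ketone, 1 C=O (running total 3).
CH2COOCH2: ester, 1 C=O (running total 4).
CH(COOH): carboxylic acid, 1 C=O (running total 5).
CH2COOCH2: ester, 1 C=O (running total 6).
CHO: aldehyde, 1 C=O (running total 7).

7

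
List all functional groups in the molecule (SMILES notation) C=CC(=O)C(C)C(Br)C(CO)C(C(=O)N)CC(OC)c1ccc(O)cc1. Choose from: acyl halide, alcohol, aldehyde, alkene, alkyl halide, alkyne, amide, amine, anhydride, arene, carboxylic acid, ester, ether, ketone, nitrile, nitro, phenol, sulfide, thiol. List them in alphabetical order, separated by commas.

C=C double bond → alkene.
–C(=O)– with carbon on both sides → ketone.
halogen on an sp³ carbon → alkyl halide.
pendant –CH2OH on an sp³ backbone C → alcohol.
pendant –CONH2: carbonyl C bonded to C and N → amide.
pendant –OCH3: C–O–C with sp³ C, no adjacent C=O → ether.
–OH attached directly to an aromatic ring → phenol (not alcohol); the ring itself is an arene.

alcohol, alkene, alkyl halide, amide, arene, ether, ketone, phenol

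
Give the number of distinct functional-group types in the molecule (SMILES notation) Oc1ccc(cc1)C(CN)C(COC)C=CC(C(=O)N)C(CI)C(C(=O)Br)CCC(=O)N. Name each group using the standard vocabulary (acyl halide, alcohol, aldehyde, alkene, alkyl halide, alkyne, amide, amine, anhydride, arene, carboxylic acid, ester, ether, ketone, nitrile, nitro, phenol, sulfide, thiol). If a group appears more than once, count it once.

8

Taking each segment in turn:
  HOC6H4: –OH attached directly to an aromatic ring → phenol (not alcohol); the ring itself is an arene.
  CH(CH2NH2): pendant –CH2NH2: N on sp³ C, no adjacent C=O → amine.
  CH(CH2OCH3): pendant –CH2OCH3: C–O–C linkage → ether.
  CH=CH: C=C double bond → alkene.
  CH(CONH2): pendant –CONH2: carbonyl C bonded to C and N → amide.
  CH(CH2I): pendant –CH2X: halogen on sp³ carbon → alkyl halide.
  CH(COBr): pendant –C(=O)X: carbonyl C bonded to C and halogen → acyl halide.
  CONH2: –C(=O)NH2: carbonyl C bonded to C and to N → amide (the N is not a separate amine).
Distinct types present: acyl halide, alkene, alkyl halide, amide, amine, arene, ether, phenol.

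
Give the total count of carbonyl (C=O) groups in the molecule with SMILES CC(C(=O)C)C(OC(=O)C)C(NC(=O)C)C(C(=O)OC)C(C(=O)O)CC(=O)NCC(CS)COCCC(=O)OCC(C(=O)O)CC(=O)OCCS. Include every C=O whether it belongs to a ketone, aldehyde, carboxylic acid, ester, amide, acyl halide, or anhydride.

CH(COCH3): ketone, 1 C=O (running total 1).
CH(OCOCH3): ester, 1 C=O (running total 2).
CH(NHCOCH3): amide, 1 C=O (running total 3).
CH(COOCH3): ester, 1 C=O (running total 4).
CH(COOH): carboxylic acid, 1 C=O (running total 5).
CH2CONHCH2: amide, 1 C=O (running total 6).
CH2COOCH2: ester, 1 C=O (running total 7).
CH(COOH): carboxylic acid, 1 C=O (running total 8).
CH2COOCH2: ester, 1 C=O (running total 9).

9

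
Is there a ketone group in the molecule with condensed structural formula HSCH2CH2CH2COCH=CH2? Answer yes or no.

yes

–SH on an sp³ carbon → thiol.
–C(=O)– with carbon on both sides → ketone.
C=C double bond → alkene.
The CO segment supplies the ketone: –C(=O)– with carbon on both sides → ketone.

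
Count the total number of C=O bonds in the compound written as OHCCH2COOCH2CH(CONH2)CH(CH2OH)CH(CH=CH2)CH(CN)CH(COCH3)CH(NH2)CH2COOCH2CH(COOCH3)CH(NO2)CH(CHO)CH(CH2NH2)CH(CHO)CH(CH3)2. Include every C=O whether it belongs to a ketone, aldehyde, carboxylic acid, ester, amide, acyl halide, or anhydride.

8

OHC: aldehyde, 1 C=O (running total 1).
CH2COOCH2: ester, 1 C=O (running total 2).
CH(CONH2): amide, 1 C=O (running total 3).
CH(COCH3): ketone, 1 C=O (running total 4).
CH2COOCH2: ester, 1 C=O (running total 5).
CH(COOCH3): ester, 1 C=O (running total 6).
CH(CHO): aldehyde, 1 C=O (running total 7).
CH(CHO): aldehyde, 1 C=O (running total 8).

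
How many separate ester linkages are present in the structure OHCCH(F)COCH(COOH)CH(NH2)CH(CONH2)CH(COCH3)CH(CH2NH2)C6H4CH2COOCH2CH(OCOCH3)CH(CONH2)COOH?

Taking each segment in turn:
  OHC: terminal –CHO: carbonyl C bonded to H and C → aldehyde.
  CH(F): halogen on an sp³ carbon → alkyl halide.
  CO: –C(=O)– with carbon on both sides → ketone.
  CH(COOH): pendant –COOH: carbonyl C bonded to C and –OH → carboxylic acid.
  CH(NH2): –NH2 on an sp³ carbon with no adjacent C=O → amine.
  CH(CONH2): pendant –CONH2: carbonyl C bonded to C and N → amide.
  CH(COCH3): pendant –COCH3: carbonyl C bonded to two carbons → ketone.
  CH(CH2NH2): pendant –CH2NH2: N on sp³ C, no adjacent C=O → amine.
  C6H4: para-disubstituted benzene ring → arene.
  CH2COOCH2: –C(=O)–O–C with C on the carbonyl side → ester.
  CH(OCOCH3): pendant –OC(=O)CH3: an acyloxy group → ester.
  CH(CONH2): pendant –CONH2: carbonyl C bonded to C and N → amide.
  COOH: –COOH: carbonyl C bonded to –OH and C → carboxylic acid (the –OH is not a separate alcohol).
Ester appears at: CH2COOCH2, CH(OCOCH3) → 2.

2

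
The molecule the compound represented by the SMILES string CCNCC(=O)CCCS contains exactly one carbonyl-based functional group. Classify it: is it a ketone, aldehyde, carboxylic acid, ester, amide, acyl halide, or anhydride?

The carbonyl is in the CO segment: –C(=O)– with carbon on both sides → ketone.

ketone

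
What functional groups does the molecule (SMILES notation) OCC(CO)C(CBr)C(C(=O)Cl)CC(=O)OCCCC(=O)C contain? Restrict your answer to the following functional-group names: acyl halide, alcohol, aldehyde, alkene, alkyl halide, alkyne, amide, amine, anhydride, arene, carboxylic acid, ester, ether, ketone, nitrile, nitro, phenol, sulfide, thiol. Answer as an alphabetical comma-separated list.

acyl halide, alcohol, alkyl halide, ester, ketone

Working along the chain:
  HOCH2: HO– on an sp³ carbon → alcohol.
  CH(CH2OH): pendant –CH2OH on an sp³ backbone C → alcohol.
  CH(CH2Br): pendant –CH2X: halogen on sp³ carbon → alkyl halide.
  CH(COCl): pendant –C(=O)X: carbonyl C bonded to C and halogen → acyl halide.
  CH2COOCH2: –C(=O)–O–C with C on the carbonyl side → ester.
  CO: –C(=O)– with carbon on both sides → ketone.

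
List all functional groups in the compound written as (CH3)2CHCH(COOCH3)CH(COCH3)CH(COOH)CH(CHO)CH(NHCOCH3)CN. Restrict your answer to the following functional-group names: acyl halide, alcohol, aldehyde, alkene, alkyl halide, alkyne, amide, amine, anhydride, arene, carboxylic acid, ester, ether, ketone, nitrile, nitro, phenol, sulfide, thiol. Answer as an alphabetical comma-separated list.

pendant –COOCH3: carbonyl C bonded to C and –OCH3 → ester.
pendant –COCH3: carbonyl C bonded to two carbons → ketone.
pendant –COOH: carbonyl C bonded to C and –OH → carboxylic acid.
pendant –CHO: carbonyl C bonded to C and H → aldehyde.
pendant –NHC(=O)CH3: N bonded to a carbonyl → amide (not amine).
–C≡N: carbon triple-bonded to nitrogen → nitrile.

aldehyde, amide, carboxylic acid, ester, ketone, nitrile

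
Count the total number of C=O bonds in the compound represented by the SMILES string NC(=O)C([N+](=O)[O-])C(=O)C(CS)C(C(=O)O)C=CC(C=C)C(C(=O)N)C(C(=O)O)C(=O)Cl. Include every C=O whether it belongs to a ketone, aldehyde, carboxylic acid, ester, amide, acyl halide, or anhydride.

H2NCO: amide, 1 C=O (running total 1).
CO: ketone, 1 C=O (running total 2).
CH(COOH): carboxylic acid, 1 C=O (running total 3).
CH(CONH2): amide, 1 C=O (running total 4).
CH(COOH): carboxylic acid, 1 C=O (running total 5).
COCl: acyl halide, 1 C=O (running total 6).

6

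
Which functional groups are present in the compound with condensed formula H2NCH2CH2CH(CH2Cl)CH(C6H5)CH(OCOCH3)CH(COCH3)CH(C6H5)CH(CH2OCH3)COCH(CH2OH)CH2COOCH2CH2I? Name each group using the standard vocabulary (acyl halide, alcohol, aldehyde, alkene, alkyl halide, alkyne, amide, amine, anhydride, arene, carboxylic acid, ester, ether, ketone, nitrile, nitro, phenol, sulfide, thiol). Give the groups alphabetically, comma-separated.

Working along the chain:
  H2NCH2: –NH2 on an sp³ carbon with no adjacent C=O → amine.
  CH(CH2Cl): pendant –CH2X: halogen on sp³ carbon → alkyl halide.
  CH(C6H5): pendant –C6H5: benzene ring → arene.
  CH(OCOCH3): pendant –OC(=O)CH3: an acyloxy group → ester.
  CH(COCH3): pendant –COCH3: carbonyl C bonded to two carbons → ketone.
  CH(C6H5): pendant –C6H5: benzene ring → arene.
  CH(CH2OCH3): pendant –CH2OCH3: C–O–C linkage → ether.
  CO: –C(=O)– with carbon on both sides → ketone.
  CH(CH2OH): pendant –CH2OH on an sp³ backbone C → alcohol.
  CH2COOCH2: –C(=O)–O–C with C on the carbonyl side → ester.
  CH2I: halogen on an sp³ carbon → alkyl halide.

alcohol, alkyl halide, amine, arene, ester, ether, ketone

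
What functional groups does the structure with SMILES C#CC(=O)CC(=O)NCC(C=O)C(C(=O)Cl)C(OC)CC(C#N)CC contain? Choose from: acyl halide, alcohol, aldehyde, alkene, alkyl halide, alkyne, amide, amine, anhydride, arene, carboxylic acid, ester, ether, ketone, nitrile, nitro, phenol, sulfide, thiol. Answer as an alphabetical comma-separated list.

acyl halide, aldehyde, alkyne, amide, ether, ketone, nitrile

Reading the structure from left to right:
  HC≡C: C≡C triple bond → alkyne.
  CO: –C(=O)– with carbon on both sides → ketone.
  CH2CONHCH2: –C(=O)–N– linkage → amide (the N is not an amine).
  CH(CHO): pendant –CHO: carbonyl C bonded to C and H → aldehyde.
  CH(COCl): pendant –C(=O)X: carbonyl C bonded to C and halogen → acyl halide.
  CH(OCH3): pendant –OCH3: C–O–C with sp³ C, no adjacent C=O → ether.
  CH(CN): pendant –C≡N: nitrile.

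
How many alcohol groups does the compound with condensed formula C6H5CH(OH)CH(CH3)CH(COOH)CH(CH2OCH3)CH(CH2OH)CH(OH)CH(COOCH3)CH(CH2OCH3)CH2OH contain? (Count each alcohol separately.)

4

Taking each segment in turn:
  C6H5: C6H5– phenyl ring → arene.
  CH(OH): –OH on an sp³ carbon → alcohol (secondary).
  CH(COOH): pendant –COOH: carbonyl C bonded to C and –OH → carboxylic acid.
  CH(CH2OCH3): pendant –CH2OCH3: C–O–C linkage → ether.
  CH(CH2OH): pendant –CH2OH on an sp³ backbone C → alcohol.
  CH(OH): –OH on an sp³ carbon → alcohol (secondary).
  CH(COOCH3): pendant –COOCH3: carbonyl C bonded to C and –OCH3 → ester.
  CH(CH2OCH3): pendant –CH2OCH3: C–O–C linkage → ether.
  CH2OH: –OH on an sp³ carbon → alcohol.
Alcohol appears at: CH(OH), CH(CH2OH), CH(OH), CH2OH → 4.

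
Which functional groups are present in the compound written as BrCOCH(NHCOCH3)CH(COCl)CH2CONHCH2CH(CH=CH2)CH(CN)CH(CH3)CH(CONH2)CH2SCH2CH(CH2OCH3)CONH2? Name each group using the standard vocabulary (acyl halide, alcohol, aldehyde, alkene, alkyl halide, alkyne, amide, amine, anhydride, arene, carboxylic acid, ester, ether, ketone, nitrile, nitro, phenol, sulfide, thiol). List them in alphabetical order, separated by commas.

Working along the chain:
  BrCO: –C(=O)Br: carbonyl C bonded to C and to a halogen → acyl halide (not alkyl halide).
  CH(NHCOCH3): pendant –NHC(=O)CH3: N bonded to a carbonyl → amide (not amine).
  CH(COCl): pendant –C(=O)X: carbonyl C bonded to C and halogen → acyl halide.
  CH2CONHCH2: –C(=O)–N– linkage → amide (the N is not an amine).
  CH(CH=CH2): pendant –CH=CH2: C=C double bond → alkene.
  CH(CN): pendant –C≡N: nitrile.
  CH(CONH2): pendant –CONH2: carbonyl C bonded to C and N → amide.
  CH2SCH2: C–S–C linkage → sulfide (thioether).
  CH(CH2OCH3): pendant –CH2OCH3: C–O–C linkage → ether.
  CONH2: –C(=O)NH2: carbonyl C bonded to C and to N → amide (the N is not a separate amine).

acyl halide, alkene, amide, ether, nitrile, sulfide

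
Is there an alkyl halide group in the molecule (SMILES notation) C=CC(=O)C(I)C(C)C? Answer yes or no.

Working along the chain:
  CH2=CH: C=C double bond → alkene.
  CO: –C(=O)– with carbon on both sides → ketone.
  CH(I): halogen on an sp³ carbon → alkyl halide.
The CH(I) segment supplies the alkyl halide: halogen on an sp³ carbon → alkyl halide.

yes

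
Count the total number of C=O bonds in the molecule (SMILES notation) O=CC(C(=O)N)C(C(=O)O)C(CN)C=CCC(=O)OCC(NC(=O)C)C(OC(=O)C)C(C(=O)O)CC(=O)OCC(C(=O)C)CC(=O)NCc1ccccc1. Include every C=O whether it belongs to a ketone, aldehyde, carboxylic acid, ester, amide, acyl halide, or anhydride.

OHC: aldehyde, 1 C=O (running total 1).
CH(CONH2): amide, 1 C=O (running total 2).
CH(COOH): carboxylic acid, 1 C=O (running total 3).
CH2COOCH2: ester, 1 C=O (running total 4).
CH(NHCOCH3): amide, 1 C=O (running total 5).
CH(OCOCH3): ester, 1 C=O (running total 6).
CH(COOH): carboxylic acid, 1 C=O (running total 7).
CH2COOCH2: ester, 1 C=O (running total 8).
CH(COCH3): ketone, 1 C=O (running total 9).
CH2CONHCH2: amide, 1 C=O (running total 10).

10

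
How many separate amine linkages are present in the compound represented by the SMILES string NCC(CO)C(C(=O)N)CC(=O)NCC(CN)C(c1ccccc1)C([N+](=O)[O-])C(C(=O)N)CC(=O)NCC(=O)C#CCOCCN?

Working along the chain:
  H2NCH2: –NH2 on an sp³ carbon with no adjacent C=O → amine.
  CH(CH2OH): pendant –CH2OH on an sp³ backbone C → alcohol.
  CH(CONH2): pendant –CONH2: carbonyl C bonded to C and N → amide.
  CH2CONHCH2: –C(=O)–N– linkage → amide (the N is not an amine).
  CH(CH2NH2): pendant –CH2NH2: N on sp³ C, no adjacent C=O → amine.
  CH(C6H5): pendant –C6H5: benzene ring → arene.
  CH(NO2): –NO2 on an sp³ carbon → nitro (the N=O is not a carbonyl).
  CH(CONH2): pendant –CONH2: carbonyl C bonded to C and N → amide.
  CH2CONHCH2: –C(=O)–N– linkage → amide (the N is not an amine).
  CO: –C(=O)– with carbon on both sides → ketone.
  C≡C: C≡C triple bond → alkyne.
  CH2OCH2: C–O–C with sp³ carbons on both sides and no adjacent C=O → ether.
  CH2NH2: –NH2 on an sp³ carbon with no adjacent C=O → amine.
Amine appears at: H2NCH2, CH(CH2NH2), CH2NH2 → 3.

3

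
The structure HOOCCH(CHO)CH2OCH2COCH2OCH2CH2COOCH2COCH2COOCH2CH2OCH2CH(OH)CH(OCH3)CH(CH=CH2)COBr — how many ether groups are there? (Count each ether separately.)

4

–COOH: carbonyl C bonded to –OH and C → carboxylic acid (the –OH is not a separate alcohol).
pendant –CHO: carbonyl C bonded to C and H → aldehyde.
C–O–C with sp³ carbons on both sides and no adjacent C=O → ether.
–C(=O)– with carbon on both sides → ketone.
C–O–C with sp³ carbons on both sides and no adjacent C=O → ether.
–C(=O)–O–C with C on the carbonyl side → ester.
–C(=O)– with carbon on both sides → ketone.
–C(=O)–O–C with C on the carbonyl side → ester.
C–O–C with sp³ carbons on both sides and no adjacent C=O → ether.
–OH on an sp³ carbon → alcohol (secondary).
pendant –OCH3: C–O–C with sp³ C, no adjacent C=O → ether.
pendant –CH=CH2: C=C double bond → alkene.
–C(=O)Br: carbonyl C bonded to C and to a halogen → acyl halide (not alkyl halide).
Ether appears at: CH2OCH2, CH2OCH2, CH2OCH2, CH(OCH3) → 4.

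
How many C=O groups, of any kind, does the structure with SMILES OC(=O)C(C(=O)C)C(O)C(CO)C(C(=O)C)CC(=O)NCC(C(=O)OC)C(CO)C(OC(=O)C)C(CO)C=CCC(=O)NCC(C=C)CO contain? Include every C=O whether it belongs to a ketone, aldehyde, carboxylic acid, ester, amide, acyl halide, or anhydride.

7

HOOC: carboxylic acid, 1 C=O (running total 1).
CH(COCH3): ketone, 1 C=O (running total 2).
CH(COCH3): ketone, 1 C=O (running total 3).
CH2CONHCH2: amide, 1 C=O (running total 4).
CH(COOCH3): ester, 1 C=O (running total 5).
CH(OCOCH3): ester, 1 C=O (running total 6).
CH2CONHCH2: amide, 1 C=O (running total 7).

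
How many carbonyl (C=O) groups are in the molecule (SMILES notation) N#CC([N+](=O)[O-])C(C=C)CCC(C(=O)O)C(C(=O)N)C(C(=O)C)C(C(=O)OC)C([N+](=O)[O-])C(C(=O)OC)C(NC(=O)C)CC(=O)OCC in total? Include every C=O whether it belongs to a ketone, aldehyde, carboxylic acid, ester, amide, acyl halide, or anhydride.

CH(COOH): carboxylic acid, 1 C=O (running total 1).
CH(CONH2): amide, 1 C=O (running total 2).
CH(COCH3): ketone, 1 C=O (running total 3).
CH(COOCH3): ester, 1 C=O (running total 4).
CH(COOCH3): ester, 1 C=O (running total 5).
CH(NHCOCH3): amide, 1 C=O (running total 6).
COOCH2CH3: ester, 1 C=O (running total 7).

7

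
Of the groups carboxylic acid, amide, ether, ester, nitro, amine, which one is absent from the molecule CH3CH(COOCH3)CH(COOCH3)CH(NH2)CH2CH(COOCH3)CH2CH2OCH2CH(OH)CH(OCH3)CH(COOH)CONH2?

nitro

carboxylic acid: present (CH(COOH) — pendant –COOH: carbonyl C bonded to C and –OH → carboxylic acid).
amide: present (CONH2 — –C(=O)NH2: carbonyl C bonded to C and to N → amide (the N is not a separate amine)).
ether: present (CH2OCH2 — C–O–C with sp³ carbons on both sides and no adjacent C=O → ether).
amine: present (CH(NH2) — –NH2 on an sp³ carbon with no adjacent C=O → amine).
ester: present (CH(COOCH3) — pendant –COOCH3: carbonyl C bonded to C and –OCH3 → ester).
nitro: no segment matches this pattern.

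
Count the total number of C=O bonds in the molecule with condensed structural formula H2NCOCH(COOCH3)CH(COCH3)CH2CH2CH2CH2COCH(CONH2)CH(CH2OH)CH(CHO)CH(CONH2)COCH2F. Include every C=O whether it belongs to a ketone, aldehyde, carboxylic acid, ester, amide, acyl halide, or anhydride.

H2NCO: amide, 1 C=O (running total 1).
CH(COOCH3): ester, 1 C=O (running total 2).
CH(COCH3): ketone, 1 C=O (running total 3).
CO: ketone, 1 C=O (running total 4).
CH(CONH2): amide, 1 C=O (running total 5).
CH(CHO): aldehyde, 1 C=O (running total 6).
CH(CONH2): amide, 1 C=O (running total 7).
CO: ketone, 1 C=O (running total 8).

8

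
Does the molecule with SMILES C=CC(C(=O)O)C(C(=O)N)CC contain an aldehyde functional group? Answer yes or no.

Reading the structure from left to right:
  CH2=CH: C=C double bond → alkene.
  CH(COOH): pendant –COOH: carbonyl C bonded to C and –OH → carboxylic acid.
  CH(CONH2): pendant –CONH2: carbonyl C bonded to C and N → amide.
In CH(COOH), the carbonyl carbon bears –OH, not –H, so it is a carboxylic acid.
The groups actually present are: alkene, amide, carboxylic acid.

no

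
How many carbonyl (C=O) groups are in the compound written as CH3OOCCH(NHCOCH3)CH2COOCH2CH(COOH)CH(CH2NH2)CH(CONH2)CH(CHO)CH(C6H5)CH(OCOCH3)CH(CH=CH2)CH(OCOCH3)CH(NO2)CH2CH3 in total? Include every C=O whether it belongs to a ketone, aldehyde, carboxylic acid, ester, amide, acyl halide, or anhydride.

CH3OOC: ester, 1 C=O (running total 1).
CH(NHCOCH3): amide, 1 C=O (running total 2).
CH2COOCH2: ester, 1 C=O (running total 3).
CH(COOH): carboxylic acid, 1 C=O (running total 4).
CH(CONH2): amide, 1 C=O (running total 5).
CH(CHO): aldehyde, 1 C=O (running total 6).
CH(OCOCH3): ester, 1 C=O (running total 7).
CH(OCOCH3): ester, 1 C=O (running total 8).

8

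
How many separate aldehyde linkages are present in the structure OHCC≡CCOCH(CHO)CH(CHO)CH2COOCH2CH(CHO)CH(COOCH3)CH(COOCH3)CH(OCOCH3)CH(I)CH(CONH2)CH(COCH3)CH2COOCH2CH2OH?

4

terminal –CHO: carbonyl C bonded to H and C → aldehyde.
C≡C triple bond → alkyne.
–C(=O)– with carbon on both sides → ketone.
pendant –CHO: carbonyl C bonded to C and H → aldehyde.
pendant –CHO: carbonyl C bonded to C and H → aldehyde.
–C(=O)–O–C with C on the carbonyl side → ester.
pendant –CHO: carbonyl C bonded to C and H → aldehyde.
pendant –COOCH3: carbonyl C bonded to C and –OCH3 → ester.
pendant –COOCH3: carbonyl C bonded to C and –OCH3 → ester.
pendant –OC(=O)CH3: an acyloxy group → ester.
halogen on an sp³ carbon → alkyl halide.
pendant –CONH2: carbonyl C bonded to C and N → amide.
pendant –COCH3: carbonyl C bonded to two carbons → ketone.
–C(=O)–O–C with C on the carbonyl side → ester.
–OH on an sp³ carbon → alcohol.
Aldehyde appears at: OHC, CH(CHO), CH(CHO), CH(CHO) → 4.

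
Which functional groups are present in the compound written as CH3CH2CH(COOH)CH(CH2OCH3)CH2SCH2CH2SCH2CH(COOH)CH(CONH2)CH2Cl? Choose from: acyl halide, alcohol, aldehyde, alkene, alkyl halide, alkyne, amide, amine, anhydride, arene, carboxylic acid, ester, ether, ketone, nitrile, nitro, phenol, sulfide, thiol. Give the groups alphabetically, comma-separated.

Taking each segment in turn:
  CH(COOH): pendant –COOH: carbonyl C bonded to C and –OH → carboxylic acid.
  CH(CH2OCH3): pendant –CH2OCH3: C–O–C linkage → ether.
  CH2SCH2: C–S–C linkage → sulfide (thioether).
  CH2SCH2: C–S–C linkage → sulfide (thioether).
  CH(COOH): pendant –COOH: carbonyl C bonded to C and –OH → carboxylic acid.
  CH(CONH2): pendant –CONH2: carbonyl C bonded to C and N → amide.
  CH2Cl: halogen on an sp³ carbon → alkyl halide.

alkyl halide, amide, carboxylic acid, ether, sulfide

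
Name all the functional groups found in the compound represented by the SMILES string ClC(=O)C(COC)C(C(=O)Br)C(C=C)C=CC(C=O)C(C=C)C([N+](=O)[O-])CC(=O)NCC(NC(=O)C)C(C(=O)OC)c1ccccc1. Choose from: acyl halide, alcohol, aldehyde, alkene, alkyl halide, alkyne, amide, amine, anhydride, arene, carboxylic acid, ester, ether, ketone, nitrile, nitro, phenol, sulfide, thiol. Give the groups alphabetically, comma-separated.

acyl halide, aldehyde, alkene, amide, arene, ester, ether, nitro

–C(=O)Cl: carbonyl C bonded to C and to a halogen → acyl halide (not alkyl halide).
pendant –CH2OCH3: C–O–C linkage → ether.
pendant –C(=O)X: carbonyl C bonded to C and halogen → acyl halide.
pendant –CH=CH2: C=C double bond → alkene.
C=C double bond → alkene.
pendant –CHO: carbonyl C bonded to C and H → aldehyde.
pendant –CH=CH2: C=C double bond → alkene.
–NO2 on an sp³ carbon → nitro (the N=O is not a carbonyl).
–C(=O)–N– linkage → amide (the N is not an amine).
pendant –NHC(=O)CH3: N bonded to a carbonyl → amide (not amine).
pendant –COOCH3: carbonyl C bonded to C and –OCH3 → ester.
–C6H5 phenyl ring → arene.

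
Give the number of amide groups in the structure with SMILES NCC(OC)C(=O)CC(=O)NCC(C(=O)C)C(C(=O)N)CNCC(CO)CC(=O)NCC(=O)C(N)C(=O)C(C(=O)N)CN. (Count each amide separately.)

Reading the structure from left to right:
  H2NCH2: –NH2 on an sp³ carbon with no adjacent C=O → amine.
  CH(OCH3): pendant –OCH3: C–O–C with sp³ C, no adjacent C=O → ether.
  CO: –C(=O)– with carbon on both sides → ketone.
  CH2CONHCH2: –C(=O)–N– linkage → amide (the N is not an amine).
  CH(COCH3): pendant –COCH3: carbonyl C bonded to two carbons → ketone.
  CH(CONH2): pendant –CONH2: carbonyl C bonded to C and N → amide.
  CH2NHCH2: C–N–C with sp³ carbons and no adjacent C=O → amine (secondary).
  CH(CH2OH): pendant –CH2OH on an sp³ backbone C → alcohol.
  CH2CONHCH2: –C(=O)–N– linkage → amide (the N is not an amine).
  CO: –C(=O)– with carbon on both sides → ketone.
  CH(NH2): –NH2 on an sp³ carbon with no adjacent C=O → amine.
  CO: –C(=O)– with carbon on both sides → ketone.
  CH(CONH2): pendant –CONH2: carbonyl C bonded to C and N → amide.
  CH2NH2: –NH2 on an sp³ carbon with no adjacent C=O → amine.
Amide appears at: CH2CONHCH2, CH(CONH2), CH2CONHCH2, CH(CONH2) → 4.

4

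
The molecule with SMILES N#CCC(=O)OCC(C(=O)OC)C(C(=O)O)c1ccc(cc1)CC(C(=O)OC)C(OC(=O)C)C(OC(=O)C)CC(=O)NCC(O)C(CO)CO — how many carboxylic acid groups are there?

1

N≡C–: carbon triple-bonded to nitrogen → nitrile.
–C(=O)–O–C with C on the carbonyl side → ester.
pendant –COOCH3: carbonyl C bonded to C and –OCH3 → ester.
pendant –COOH: carbonyl C bonded to C and –OH → carboxylic acid.
para-disubstituted benzene ring → arene.
pendant –COOCH3: carbonyl C bonded to C and –OCH3 → ester.
pendant –OC(=O)CH3: an acyloxy group → ester.
pendant –OC(=O)CH3: an acyloxy group → ester.
–C(=O)–N– linkage → amide (the N is not an amine).
–OH on an sp³ carbon → alcohol (secondary).
pendant –CH2OH on an sp³ backbone C → alcohol.
–OH on an sp³ carbon → alcohol.
Carboxylic acid appears at: CH(COOH) → 1.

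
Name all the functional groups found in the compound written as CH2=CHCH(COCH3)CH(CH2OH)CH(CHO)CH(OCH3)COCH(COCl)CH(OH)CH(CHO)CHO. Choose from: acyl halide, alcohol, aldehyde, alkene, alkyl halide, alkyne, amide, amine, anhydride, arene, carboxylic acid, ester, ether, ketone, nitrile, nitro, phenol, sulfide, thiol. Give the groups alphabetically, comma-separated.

Reading the structure from left to right:
  CH2=CH: C=C double bond → alkene.
  CH(COCH3): pendant –COCH3: carbonyl C bonded to two carbons → ketone.
  CH(CH2OH): pendant –CH2OH on an sp³ backbone C → alcohol.
  CH(CHO): pendant –CHO: carbonyl C bonded to C and H → aldehyde.
  CH(OCH3): pendant –OCH3: C–O–C with sp³ C, no adjacent C=O → ether.
  CO: –C(=O)– with carbon on both sides → ketone.
  CH(COCl): pendant –C(=O)X: carbonyl C bonded to C and halogen → acyl halide.
  CH(OH): –OH on an sp³ carbon → alcohol (secondary).
  CH(CHO): pendant –CHO: carbonyl C bonded to C and H → aldehyde.
  CHO: terminal –CHO: carbonyl C bonded to H and C → aldehyde.

acyl halide, alcohol, aldehyde, alkene, ether, ketone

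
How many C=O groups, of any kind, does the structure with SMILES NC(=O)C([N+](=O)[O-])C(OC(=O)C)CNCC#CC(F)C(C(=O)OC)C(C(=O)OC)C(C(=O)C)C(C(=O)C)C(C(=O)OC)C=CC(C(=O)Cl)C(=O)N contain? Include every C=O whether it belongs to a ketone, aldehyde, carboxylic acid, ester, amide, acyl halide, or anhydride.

9

H2NCO: amide, 1 C=O (running total 1).
CH(OCOCH3): ester, 1 C=O (running total 2).
CH(COOCH3): ester, 1 C=O (running total 3).
CH(COOCH3): ester, 1 C=O (running total 4).
CH(COCH3): ketone, 1 C=O (running total 5).
CH(COCH3): ketone, 1 C=O (running total 6).
CH(COOCH3): ester, 1 C=O (running total 7).
CH(COCl): acyl halide, 1 C=O (running total 8).
CONH2: amide, 1 C=O (running total 9).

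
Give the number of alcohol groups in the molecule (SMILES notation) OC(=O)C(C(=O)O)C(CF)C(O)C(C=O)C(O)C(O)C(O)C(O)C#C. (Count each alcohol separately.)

–COOH: carbonyl C bonded to –OH and C → carboxylic acid (the –OH is not a separate alcohol).
pendant –COOH: carbonyl C bonded to C and –OH → carboxylic acid.
pendant –CH2X: halogen on sp³ carbon → alkyl halide.
–OH on an sp³ carbon → alcohol (secondary).
pendant –CHO: carbonyl C bonded to C and H → aldehyde.
–OH on an sp³ carbon → alcohol (secondary).
–OH on an sp³ carbon → alcohol (secondary).
–OH on an sp³ carbon → alcohol (secondary).
–OH on an sp³ carbon → alcohol (secondary).
C≡C triple bond → alkyne.
Alcohol appears at: CH(OH), CH(OH), CH(OH), CH(OH), CH(OH) → 5.

5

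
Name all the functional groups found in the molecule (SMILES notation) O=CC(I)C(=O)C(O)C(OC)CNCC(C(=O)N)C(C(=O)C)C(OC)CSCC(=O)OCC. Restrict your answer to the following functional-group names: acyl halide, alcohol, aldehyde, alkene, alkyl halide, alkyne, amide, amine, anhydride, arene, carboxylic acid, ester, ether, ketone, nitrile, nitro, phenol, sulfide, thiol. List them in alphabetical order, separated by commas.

alcohol, aldehyde, alkyl halide, amide, amine, ester, ether, ketone, sulfide

terminal –CHO: carbonyl C bonded to H and C → aldehyde.
halogen on an sp³ carbon → alkyl halide.
–C(=O)– with carbon on both sides → ketone.
–OH on an sp³ carbon → alcohol (secondary).
pendant –OCH3: C–O–C with sp³ C, no adjacent C=O → ether.
C–N–C with sp³ carbons and no adjacent C=O → amine (secondary).
pendant –CONH2: carbonyl C bonded to C and N → amide.
pendant –COCH3: carbonyl C bonded to two carbons → ketone.
pendant –OCH3: C–O–C with sp³ C, no adjacent C=O → ether.
C–S–C linkage → sulfide (thioether).
–C(=O)OCH2CH3: carbonyl C bonded to C and to –OEt → ester.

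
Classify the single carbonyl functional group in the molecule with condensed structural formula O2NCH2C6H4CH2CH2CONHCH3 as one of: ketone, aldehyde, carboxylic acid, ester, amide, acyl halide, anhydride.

amide

The carbonyl is in the CONHCH3 segment: –C(=O)NHCH3: carbonyl C bonded to C and to N → amide (the N is not an amine).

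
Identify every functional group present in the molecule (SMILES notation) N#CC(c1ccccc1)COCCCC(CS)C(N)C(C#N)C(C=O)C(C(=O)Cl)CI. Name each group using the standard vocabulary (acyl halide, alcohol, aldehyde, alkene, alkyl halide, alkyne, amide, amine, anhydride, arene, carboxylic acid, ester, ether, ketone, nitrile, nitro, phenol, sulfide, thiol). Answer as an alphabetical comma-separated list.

acyl halide, aldehyde, alkyl halide, amine, arene, ether, nitrile, thiol

Working along the chain:
  N≡C: N≡C–: carbon triple-bonded to nitrogen → nitrile.
  CH(C6H5): pendant –C6H5: benzene ring → arene.
  CH2OCH2: C–O–C with sp³ carbons on both sides and no adjacent C=O → ether.
  CH(CH2SH): pendant –CH2SH → thiol.
  CH(NH2): –NH2 on an sp³ carbon with no adjacent C=O → amine.
  CH(CN): pendant –C≡N: nitrile.
  CH(CHO): pendant –CHO: carbonyl C bonded to C and H → aldehyde.
  CH(COCl): pendant –C(=O)X: carbonyl C bonded to C and halogen → acyl halide.
  CH2I: halogen on an sp³ carbon → alkyl halide.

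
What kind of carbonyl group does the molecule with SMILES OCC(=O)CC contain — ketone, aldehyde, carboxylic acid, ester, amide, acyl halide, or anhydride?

The carbonyl is in the CO segment: –C(=O)– with carbon on both sides → ketone.

ketone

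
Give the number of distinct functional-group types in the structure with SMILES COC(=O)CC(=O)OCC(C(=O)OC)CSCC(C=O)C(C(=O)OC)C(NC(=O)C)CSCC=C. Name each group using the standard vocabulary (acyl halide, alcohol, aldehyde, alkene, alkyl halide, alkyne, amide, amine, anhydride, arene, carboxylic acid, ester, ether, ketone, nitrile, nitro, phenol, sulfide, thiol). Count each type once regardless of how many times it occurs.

CH3O–C(=O)–: carbonyl C bonded to C and to –OCH3 → ester (not ketone + ether).
–C(=O)–O–C with C on the carbonyl side → ester.
pendant –COOCH3: carbonyl C bonded to C and –OCH3 → ester.
C–S–C linkage → sulfide (thioether).
pendant –CHO: carbonyl C bonded to C and H → aldehyde.
pendant –COOCH3: carbonyl C bonded to C and –OCH3 → ester.
pendant –NHC(=O)CH3: N bonded to a carbonyl → amide (not amine).
C–S–C linkage → sulfide (thioether).
C=C double bond → alkene.
Distinct types present: aldehyde, alkene, amide, ester, sulfide.

5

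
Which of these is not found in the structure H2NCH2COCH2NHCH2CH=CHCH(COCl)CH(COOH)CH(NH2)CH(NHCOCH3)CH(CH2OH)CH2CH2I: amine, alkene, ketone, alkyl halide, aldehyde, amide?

aldehyde

amide: present (CH(NHCOCH3) — pendant –NHC(=O)CH3: N bonded to a carbonyl → amide (not amine)).
ketone: present (CO — –C(=O)– with carbon on both sides → ketone).
alkene: present (CH=CH — C=C double bond → alkene).
alkyl halide: present (CH2I — halogen on an sp³ carbon → alkyl halide).
amine: present (H2NCH2 — –NH2 on an sp³ carbon with no adjacent C=O → amine).
aldehyde: absent. In CO, the carbonyl carbon is bonded to two carbons, so it is a ketone, not an aldehyde. In CH(COOH), the carbonyl carbon bears –OH, not –H, so it is a carboxylic acid.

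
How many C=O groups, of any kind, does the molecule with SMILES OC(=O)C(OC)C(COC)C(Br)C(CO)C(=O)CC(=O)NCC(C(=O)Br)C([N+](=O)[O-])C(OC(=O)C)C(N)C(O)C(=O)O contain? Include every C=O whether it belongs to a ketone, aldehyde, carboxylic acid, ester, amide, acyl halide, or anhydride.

HOOC: carboxylic acid, 1 C=O (running total 1).
CO: ketone, 1 C=O (running total 2).
CH2CONHCH2: amide, 1 C=O (running total 3).
CH(COBr): acyl halide, 1 C=O (running total 4).
CH(OCOCH3): ester, 1 C=O (running total 5).
COOH: carboxylic acid, 1 C=O (running total 6).

6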